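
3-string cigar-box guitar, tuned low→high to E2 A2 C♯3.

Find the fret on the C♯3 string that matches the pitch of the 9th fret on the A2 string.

5

A2 at fret 9 is A2 + 9 semitones = F♯3.
The open C♯3 string is 4 semitones above the open A2, so the same pitch on the C♯3 string lies at fret 9 − 4 = 5.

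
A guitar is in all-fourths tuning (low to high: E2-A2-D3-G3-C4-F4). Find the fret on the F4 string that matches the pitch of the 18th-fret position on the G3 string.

8

G3 at fret 18 is G3 + 18 semitones = C#5.
The open F4 string is 10 semitones above the open G3, so the same pitch on the F4 string lies at fret 18 − 10 = 8.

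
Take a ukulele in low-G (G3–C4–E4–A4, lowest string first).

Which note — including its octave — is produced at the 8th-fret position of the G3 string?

G3 is MIDI 55. Adding 8 gives 63, which is D♯4.

D♯4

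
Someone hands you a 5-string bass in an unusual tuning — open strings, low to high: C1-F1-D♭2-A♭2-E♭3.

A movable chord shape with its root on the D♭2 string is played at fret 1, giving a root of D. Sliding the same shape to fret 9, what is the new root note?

Moving from fret 1 to fret 9 shifts the root by 8 semitones.
D up 8 semitones is B♭.

B♭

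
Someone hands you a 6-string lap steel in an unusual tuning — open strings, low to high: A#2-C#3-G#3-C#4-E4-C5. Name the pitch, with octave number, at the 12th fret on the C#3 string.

C#4

The open C#3 string plus 12 semitones: C#–D–D#–E–…–B–C–C#.
The walk passes from B into C once, so the octave number goes from 3 to 4.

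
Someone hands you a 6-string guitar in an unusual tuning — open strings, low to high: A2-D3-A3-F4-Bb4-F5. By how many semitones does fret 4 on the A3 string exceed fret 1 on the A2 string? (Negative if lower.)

15 semitones

A3 at fret 4 → Db4 (MIDI 61); A2 at fret 1 → Bb2 (MIDI 46).
61 − 46 = 15, so the two pitches are 15 semitones apart.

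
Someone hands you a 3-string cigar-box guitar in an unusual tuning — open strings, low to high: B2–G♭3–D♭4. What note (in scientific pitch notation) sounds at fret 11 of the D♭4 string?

C5

The open D♭4 string plus 11 semitones: Db–D–Eb–E–…–Bb–B–C.
The walk passes from B into C once, so the octave number goes from 4 to 5.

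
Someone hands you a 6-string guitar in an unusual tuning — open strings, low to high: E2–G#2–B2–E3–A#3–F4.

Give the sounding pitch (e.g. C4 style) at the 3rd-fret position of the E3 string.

G3

The open E3 string plus 3 semitones: E–F–F#–G.
No B→C boundary is crossed, so the octave stays at 3.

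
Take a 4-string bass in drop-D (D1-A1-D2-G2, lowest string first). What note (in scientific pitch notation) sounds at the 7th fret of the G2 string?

Each fret is one semitone, so G2 + 7 = D3.

D3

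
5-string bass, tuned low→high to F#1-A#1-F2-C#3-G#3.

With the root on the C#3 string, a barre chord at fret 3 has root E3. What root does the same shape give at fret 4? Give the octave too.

Moving from fret 3 to fret 4 shifts the root by 1 semitone.
E3 up 1 semitone is F3.

F3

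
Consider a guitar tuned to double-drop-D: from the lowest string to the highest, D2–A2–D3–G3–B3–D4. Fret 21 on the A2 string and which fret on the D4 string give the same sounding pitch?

4

Fret 21 on A2 is MIDI 45 + 21 = 66 (F#4). On the D4 string (open MIDI 62), that pitch is 66 − 62 = fret 4.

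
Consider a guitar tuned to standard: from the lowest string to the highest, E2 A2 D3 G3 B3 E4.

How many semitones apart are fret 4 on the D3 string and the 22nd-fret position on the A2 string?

D3 at fret 4 → F#3 (MIDI 54); A2 at fret 22 → G4 (MIDI 67).
54 − 67 = -13, so the two pitches are 13 semitones apart, with G4 the higher.

13 semitones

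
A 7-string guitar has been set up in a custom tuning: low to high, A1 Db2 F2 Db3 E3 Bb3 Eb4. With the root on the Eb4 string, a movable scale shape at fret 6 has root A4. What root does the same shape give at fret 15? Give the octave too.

Gb5

Moving from fret 6 to fret 15 shifts the root by 9 semitones.
A4 up 9 semitones is Gb5.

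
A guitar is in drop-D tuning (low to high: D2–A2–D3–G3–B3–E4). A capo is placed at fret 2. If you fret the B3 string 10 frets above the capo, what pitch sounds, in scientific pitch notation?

B4

The capo raises the open B3 by 2 semitones to C#4; fretting 10 more gives B3 + 2 + 10 = B3 + 12 semitones = B4.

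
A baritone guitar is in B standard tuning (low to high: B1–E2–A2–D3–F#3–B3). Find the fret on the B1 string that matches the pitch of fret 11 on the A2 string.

Fret 11 on A2 is MIDI 45 + 11 = 56 (G#3). On the B1 string (open MIDI 35), that pitch is 56 − 35 = fret 21.

21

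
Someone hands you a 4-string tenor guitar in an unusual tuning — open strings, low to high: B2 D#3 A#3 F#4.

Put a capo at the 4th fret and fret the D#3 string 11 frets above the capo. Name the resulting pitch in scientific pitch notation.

The capo raises the open D#3 by 4 semitones to G3; fretting 11 more gives D#3 + 4 + 11 = D#3 + 15 semitones = F#4.

F#4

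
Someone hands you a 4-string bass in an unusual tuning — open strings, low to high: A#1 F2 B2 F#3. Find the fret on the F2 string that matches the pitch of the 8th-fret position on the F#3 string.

21

Fret 8 on F#3 is MIDI 54 + 8 = 62 (D4). On the F2 string (open MIDI 41), that pitch is 62 − 41 = fret 21.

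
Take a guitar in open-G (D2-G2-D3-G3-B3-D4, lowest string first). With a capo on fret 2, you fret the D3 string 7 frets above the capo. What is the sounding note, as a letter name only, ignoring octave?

B

The capo raises the open D3 by 2 semitones to E3; fretting 7 more gives D3 + 2 + 7 = D3 + 9 semitones, landing on B.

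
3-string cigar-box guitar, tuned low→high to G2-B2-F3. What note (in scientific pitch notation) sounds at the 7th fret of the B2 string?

B2 is MIDI 47. Adding 7 gives 54, which is F♯3.
(Equivalently spelled G♭3.)

F♯3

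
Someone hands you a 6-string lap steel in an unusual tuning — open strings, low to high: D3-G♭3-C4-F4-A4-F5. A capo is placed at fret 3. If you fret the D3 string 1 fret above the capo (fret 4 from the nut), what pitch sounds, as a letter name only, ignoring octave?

G♭

The capo raises the open D3 by 3 semitones to F3; fretting 1 more gives D3 + 3 + 1 = D3 + 4 semitones, landing on G♭.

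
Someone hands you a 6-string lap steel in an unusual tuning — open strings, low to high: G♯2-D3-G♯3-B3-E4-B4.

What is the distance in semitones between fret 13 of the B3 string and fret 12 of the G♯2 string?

B3 at fret 13 → C5 (MIDI 72); G♯2 at fret 12 → G♯3 (MIDI 56).
72 − 56 = 16, so the two pitches are 16 semitones apart, with C5 the higher.

16 semitones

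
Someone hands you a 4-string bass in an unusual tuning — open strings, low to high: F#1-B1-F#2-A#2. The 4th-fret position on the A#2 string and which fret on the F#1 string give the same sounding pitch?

Fret 4 on A#2 is MIDI 46 + 4 = 50 (D3). On the F#1 string (open MIDI 30), that pitch is 50 − 30 = fret 20.

20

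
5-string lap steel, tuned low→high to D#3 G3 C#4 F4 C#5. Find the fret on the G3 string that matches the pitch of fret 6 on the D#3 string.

Fret 6 on D#3 is MIDI 51 + 6 = 57 (A3). On the G3 string (open MIDI 55), that pitch is 57 − 55 = fret 2.

2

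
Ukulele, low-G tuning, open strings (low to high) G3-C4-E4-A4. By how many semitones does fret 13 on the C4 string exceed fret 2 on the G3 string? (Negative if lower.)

16 semitones

C4 at fret 13 → C#5 (MIDI 73); G3 at fret 2 → A3 (MIDI 57).
73 − 57 = 16, so the two pitches are 16 semitones apart.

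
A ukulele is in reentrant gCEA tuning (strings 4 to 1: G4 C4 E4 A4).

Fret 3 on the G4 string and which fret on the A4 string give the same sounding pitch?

1

G4 at fret 3 is G4 + 3 semitones = A#4.
The open A4 string is 2 semitones above the open G4, so the same pitch on the A4 string lies at fret 3 − 2 = 1.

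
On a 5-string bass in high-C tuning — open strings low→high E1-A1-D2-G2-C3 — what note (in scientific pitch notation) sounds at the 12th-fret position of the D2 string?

Each fret is one semitone, so D2 + 12 = D3.

D3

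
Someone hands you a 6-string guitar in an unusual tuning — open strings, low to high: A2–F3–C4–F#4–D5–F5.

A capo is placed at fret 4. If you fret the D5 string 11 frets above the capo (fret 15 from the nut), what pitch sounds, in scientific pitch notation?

The capo raises the open D5 by 4 semitones to F#5; fretting 11 more gives D5 + 4 + 11 = D5 + 15 semitones = F6.

F6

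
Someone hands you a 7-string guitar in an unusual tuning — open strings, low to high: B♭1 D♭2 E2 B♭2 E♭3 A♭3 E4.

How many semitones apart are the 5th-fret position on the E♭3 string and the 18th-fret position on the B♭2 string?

8 semitones

E♭3 at fret 5 → A♭3 (MIDI 56); B♭2 at fret 18 → E4 (MIDI 64).
56 − 64 = -8, so the two pitches are 8 semitones apart, with E4 the higher.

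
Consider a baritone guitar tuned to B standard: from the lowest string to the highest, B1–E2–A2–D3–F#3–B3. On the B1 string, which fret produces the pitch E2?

E2 is 5 semitones above the open B1 (B–C–C#–D–D#–E), so it sits at fret 5.

5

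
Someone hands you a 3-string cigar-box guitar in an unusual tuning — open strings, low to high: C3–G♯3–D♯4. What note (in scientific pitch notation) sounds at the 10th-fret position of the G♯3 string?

F♯4

The open G♯3 string plus 10 semitones: G#–A–A#–B–…–E–F–F#.
The walk passes from B into C once, so the octave number goes from 3 to 4.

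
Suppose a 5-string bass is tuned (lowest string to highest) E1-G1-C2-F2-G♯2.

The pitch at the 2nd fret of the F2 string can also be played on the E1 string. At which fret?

F2 at fret 2 is F2 + 2 semitones = G2.
The open E1 string is 13 semitones below the open F2, so the same pitch on the E1 string lies at fret 2 + 13 = 15.

15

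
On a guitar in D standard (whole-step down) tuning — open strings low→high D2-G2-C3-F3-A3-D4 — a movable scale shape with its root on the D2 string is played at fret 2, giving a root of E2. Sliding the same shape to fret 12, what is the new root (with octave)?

D3

Moving from fret 2 to fret 12 shifts the root by 10 semitones.
E2 up 10 semitones is D3.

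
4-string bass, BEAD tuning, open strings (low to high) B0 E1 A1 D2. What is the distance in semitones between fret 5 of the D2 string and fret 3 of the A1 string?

D2 at fret 5 → G2 (MIDI 43); A1 at fret 3 → C2 (MIDI 36).
43 − 36 = 7, so the two pitches are 7 semitones apart, with G2 the higher.

7 semitones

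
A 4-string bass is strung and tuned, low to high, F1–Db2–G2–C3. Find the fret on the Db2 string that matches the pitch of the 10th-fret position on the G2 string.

Fret 10 on G2 is MIDI 43 + 10 = 53 (F3). On the Db2 string (open MIDI 37), that pitch is 53 − 37 = fret 16.

16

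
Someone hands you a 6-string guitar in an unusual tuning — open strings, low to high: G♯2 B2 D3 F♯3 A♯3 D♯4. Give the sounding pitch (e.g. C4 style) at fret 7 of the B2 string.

Each fret is one semitone, so B2 + 7 = F♯3.
(Equivalently spelled G♭3.)

F♯3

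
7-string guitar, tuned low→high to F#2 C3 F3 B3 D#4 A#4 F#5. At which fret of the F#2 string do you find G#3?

14

G#3 is 14 semitones above the open F#2 (F#–G–G#–A–…–F#–G–G#), so it sits at fret 14.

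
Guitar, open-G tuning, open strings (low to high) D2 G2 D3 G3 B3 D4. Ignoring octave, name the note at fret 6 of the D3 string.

D3 is MIDI 50. Adding 6 gives 56; 56 mod 12 = 8, i.e. G#.

G#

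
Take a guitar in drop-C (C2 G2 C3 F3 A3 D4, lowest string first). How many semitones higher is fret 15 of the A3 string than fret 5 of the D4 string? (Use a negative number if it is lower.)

A3 at fret 15 → C5 (MIDI 72); D4 at fret 5 → G4 (MIDI 67).
72 − 67 = 5, so the two pitches are 5 semitones apart.

5 semitones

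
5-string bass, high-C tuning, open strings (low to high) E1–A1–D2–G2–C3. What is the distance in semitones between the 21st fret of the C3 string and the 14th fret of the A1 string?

C3 at fret 21 → A4 (MIDI 69); A1 at fret 14 → B2 (MIDI 47).
69 − 47 = 22, so the two pitches are 22 semitones apart, with A4 the higher.

22 semitones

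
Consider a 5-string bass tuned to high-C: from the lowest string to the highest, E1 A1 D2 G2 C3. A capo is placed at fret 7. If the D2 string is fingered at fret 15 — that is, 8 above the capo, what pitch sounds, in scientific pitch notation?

The capo raises the open D2 by 7 semitones to A2; fretting 8 more gives D2 + 7 + 8 = D2 + 15 semitones = F3.

F3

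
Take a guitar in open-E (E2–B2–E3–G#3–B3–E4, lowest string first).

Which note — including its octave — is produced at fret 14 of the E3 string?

E3 is MIDI 52. Adding 14 gives 66, which is F#4.
(Equivalently spelled Gb4.)

F#4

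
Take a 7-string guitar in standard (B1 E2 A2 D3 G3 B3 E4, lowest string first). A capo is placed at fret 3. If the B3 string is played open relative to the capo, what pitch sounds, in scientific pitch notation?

The capo raises the open B3 by 3 semitones to D4; fretting 0 more gives B3 + 3 + 0 = B3 + 3 semitones = D4.

D4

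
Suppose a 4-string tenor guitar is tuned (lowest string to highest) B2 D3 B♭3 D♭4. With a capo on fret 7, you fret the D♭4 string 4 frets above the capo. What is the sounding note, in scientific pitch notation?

The capo raises the open D♭4 by 7 semitones to A♭4; fretting 4 more gives D♭4 + 7 + 4 = D♭4 + 11 semitones = C5.

C5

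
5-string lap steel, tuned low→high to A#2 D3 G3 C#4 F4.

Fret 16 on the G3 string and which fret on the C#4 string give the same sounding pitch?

10

Fret 16 on G3 is MIDI 55 + 16 = 71 (B4). On the C#4 string (open MIDI 61), that pitch is 71 − 61 = fret 10.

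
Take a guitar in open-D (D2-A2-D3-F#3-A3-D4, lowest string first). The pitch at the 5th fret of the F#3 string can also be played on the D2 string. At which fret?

21

Fret 5 on F#3 is MIDI 54 + 5 = 59 (B3). On the D2 string (open MIDI 38), that pitch is 59 − 38 = fret 21.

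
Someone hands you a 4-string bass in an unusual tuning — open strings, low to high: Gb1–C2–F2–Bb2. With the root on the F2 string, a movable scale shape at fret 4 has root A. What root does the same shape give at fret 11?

Moving from fret 4 to fret 11 shifts the root by 7 semitones.
A up 7 semitones is E.

E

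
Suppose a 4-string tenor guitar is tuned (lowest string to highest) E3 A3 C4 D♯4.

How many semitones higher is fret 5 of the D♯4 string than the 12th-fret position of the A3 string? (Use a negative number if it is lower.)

-1 semitone

D♯4 at fret 5 → G♯4 (MIDI 68); A3 at fret 12 → A4 (MIDI 69).
68 − 69 = -1, so the two pitches are 1 semitone apart.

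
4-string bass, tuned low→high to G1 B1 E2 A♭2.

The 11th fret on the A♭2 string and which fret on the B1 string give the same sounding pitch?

A♭2 at fret 11 is A♭2 + 11 semitones = G3.
The open B1 string is 9 semitones below the open A♭2, so the same pitch on the B1 string lies at fret 11 + 9 = 20.

20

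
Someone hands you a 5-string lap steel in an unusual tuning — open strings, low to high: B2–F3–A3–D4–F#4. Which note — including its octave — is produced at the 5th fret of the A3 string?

D4

Each fret is one semitone, so A3 + 5 = D4.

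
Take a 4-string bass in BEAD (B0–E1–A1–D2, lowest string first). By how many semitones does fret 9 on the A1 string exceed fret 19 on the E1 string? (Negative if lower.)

A1 at fret 9 → F#2 (MIDI 42); E1 at fret 19 → B2 (MIDI 47).
42 − 47 = -5, so the two pitches are 5 semitones apart.

-5 semitones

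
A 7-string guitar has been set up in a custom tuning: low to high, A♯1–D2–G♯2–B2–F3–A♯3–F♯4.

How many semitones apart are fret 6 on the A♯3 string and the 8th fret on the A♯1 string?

22 semitones

A♯3 at fret 6 → E4 (MIDI 64); A♯1 at fret 8 → F♯2 (MIDI 42).
64 − 42 = 22, so the two pitches are 22 semitones apart, with E4 the higher.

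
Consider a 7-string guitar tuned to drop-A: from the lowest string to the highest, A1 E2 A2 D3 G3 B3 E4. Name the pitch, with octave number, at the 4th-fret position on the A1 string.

C#2

Each fret is one semitone, so A1 + 4 = C#2.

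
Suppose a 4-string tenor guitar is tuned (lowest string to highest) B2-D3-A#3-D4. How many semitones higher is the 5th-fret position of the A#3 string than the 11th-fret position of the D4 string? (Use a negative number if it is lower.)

A#3 at fret 5 → D#4 (MIDI 63); D4 at fret 11 → C#5 (MIDI 73).
63 − 73 = -10, so the two pitches are 10 semitones apart.

-10 semitones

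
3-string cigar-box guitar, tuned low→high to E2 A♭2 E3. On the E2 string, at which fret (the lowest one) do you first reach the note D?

10

From E2, count semitones up the chromatic scale until reaching D: E–F–Gb–G–…–C–Db–D — 10 steps.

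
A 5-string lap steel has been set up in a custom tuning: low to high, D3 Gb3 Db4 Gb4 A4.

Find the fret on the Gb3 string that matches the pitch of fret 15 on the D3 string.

D3 at fret 15 is D3 + 15 semitones = F4.
The open Gb3 string is 4 semitones above the open D3, so the same pitch on the Gb3 string lies at fret 15 − 4 = 11.

11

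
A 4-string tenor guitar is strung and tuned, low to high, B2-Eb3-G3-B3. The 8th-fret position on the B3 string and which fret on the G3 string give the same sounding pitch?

Fret 8 on B3 is MIDI 59 + 8 = 67 (G4). On the G3 string (open MIDI 55), that pitch is 67 − 55 = fret 12.

12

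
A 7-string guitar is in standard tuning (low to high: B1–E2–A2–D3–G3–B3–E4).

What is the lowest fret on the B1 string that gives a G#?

9

From B1, count semitones up the chromatic scale until reaching G#: B–C–C#–D–D#–E–F–F#–G–G# — 9 steps.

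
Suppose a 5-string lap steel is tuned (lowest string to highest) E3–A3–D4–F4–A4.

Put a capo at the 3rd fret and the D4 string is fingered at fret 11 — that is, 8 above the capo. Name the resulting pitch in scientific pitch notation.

The capo raises the open D4 by 3 semitones to F4; fretting 8 more gives D4 + 3 + 8 = D4 + 11 semitones = Db5.
(Also written C#.)

Db5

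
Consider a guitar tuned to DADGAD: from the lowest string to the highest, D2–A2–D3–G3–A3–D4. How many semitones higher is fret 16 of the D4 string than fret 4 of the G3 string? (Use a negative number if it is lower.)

D4 at fret 16 → F#5 (MIDI 78); G3 at fret 4 → B3 (MIDI 59).
78 − 59 = 19, so the two pitches are 19 semitones apart.

19 semitones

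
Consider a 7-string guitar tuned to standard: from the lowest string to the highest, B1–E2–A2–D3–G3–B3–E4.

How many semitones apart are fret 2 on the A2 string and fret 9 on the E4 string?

A2 at fret 2 → B2 (MIDI 47); E4 at fret 9 → C#5 (MIDI 73).
47 − 73 = -26, so the two pitches are 26 semitones apart, with C#5 the higher.

26 semitones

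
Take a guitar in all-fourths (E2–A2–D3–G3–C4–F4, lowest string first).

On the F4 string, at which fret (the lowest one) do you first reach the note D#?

10

From F4, count semitones up the chromatic scale until reaching D#: F–F#–G–G#–…–C#–D–D# — 10 steps.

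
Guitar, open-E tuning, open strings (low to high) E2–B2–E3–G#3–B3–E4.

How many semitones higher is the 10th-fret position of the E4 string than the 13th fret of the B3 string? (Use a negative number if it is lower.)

E4 at fret 10 → D5 (MIDI 74); B3 at fret 13 → C5 (MIDI 72).
74 − 72 = 2, so the two pitches are 2 semitones apart.

2 semitones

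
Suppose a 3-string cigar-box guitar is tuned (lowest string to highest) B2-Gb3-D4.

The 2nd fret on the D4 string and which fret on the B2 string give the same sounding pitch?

D4 at fret 2 is D4 + 2 semitones = E4.
The open B2 string is 15 semitones below the open D4, so the same pitch on the B2 string lies at fret 2 + 15 = 17.

17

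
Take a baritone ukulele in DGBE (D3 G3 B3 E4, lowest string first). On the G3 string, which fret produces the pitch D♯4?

D♯4 is 8 semitones above the open G3 (G–G#–A–A#–B–C–C#–D–D#), so it sits at fret 8.

8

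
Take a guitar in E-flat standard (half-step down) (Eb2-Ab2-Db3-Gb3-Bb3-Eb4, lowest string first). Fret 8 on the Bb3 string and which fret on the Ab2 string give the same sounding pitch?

Bb3 at fret 8 is Bb3 + 8 semitones = Gb4.
The open Ab2 string is 14 semitones below the open Bb3, so the same pitch on the Ab2 string lies at fret 8 + 14 = 22.

22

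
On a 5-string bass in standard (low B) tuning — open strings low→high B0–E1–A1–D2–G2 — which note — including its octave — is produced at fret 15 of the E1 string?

G2

The open E1 string plus 15 semitones: E–F–F#–G–…–F–F#–G.
The walk passes from B into C once, so the octave number goes from 1 to 2.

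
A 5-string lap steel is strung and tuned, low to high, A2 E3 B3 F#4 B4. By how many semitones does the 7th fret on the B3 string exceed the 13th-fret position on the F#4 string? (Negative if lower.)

-13 semitones

B3 at fret 7 → F#4 (MIDI 66); F#4 at fret 13 → G5 (MIDI 79).
66 − 79 = -13, so the two pitches are 13 semitones apart.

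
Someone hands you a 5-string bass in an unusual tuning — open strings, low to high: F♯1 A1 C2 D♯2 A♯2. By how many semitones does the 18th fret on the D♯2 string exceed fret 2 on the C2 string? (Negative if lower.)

D♯2 at fret 18 → A3 (MIDI 57); C2 at fret 2 → D2 (MIDI 38).
57 − 38 = 19, so the two pitches are 19 semitones apart.

19 semitones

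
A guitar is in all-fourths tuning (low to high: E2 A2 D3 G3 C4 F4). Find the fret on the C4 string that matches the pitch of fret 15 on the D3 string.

5

D3 at fret 15 is D3 + 15 semitones = F4.
The open C4 string is 10 semitones above the open D3, so the same pitch on the C4 string lies at fret 15 − 10 = 5.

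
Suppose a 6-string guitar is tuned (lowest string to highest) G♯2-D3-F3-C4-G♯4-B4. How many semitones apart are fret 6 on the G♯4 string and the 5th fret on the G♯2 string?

25 semitones

G♯4 at fret 6 → D5 (MIDI 74); G♯2 at fret 5 → C♯3 (MIDI 49).
74 − 49 = 25, so the two pitches are 25 semitones apart, with D5 the higher.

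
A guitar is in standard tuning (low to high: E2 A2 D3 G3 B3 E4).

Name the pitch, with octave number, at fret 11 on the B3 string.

Each fret is one semitone, so B3 + 11 = A#4.
(Equivalently spelled Bb4.)

A#4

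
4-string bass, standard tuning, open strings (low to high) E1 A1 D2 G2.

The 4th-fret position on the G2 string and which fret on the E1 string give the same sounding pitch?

19

G2 at fret 4 is G2 + 4 semitones = B2.
The open E1 string is 15 semitones below the open G2, so the same pitch on the E1 string lies at fret 4 + 15 = 19.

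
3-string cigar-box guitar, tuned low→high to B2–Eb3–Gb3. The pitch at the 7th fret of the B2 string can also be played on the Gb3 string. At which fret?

B2 at fret 7 is B2 + 7 semitones = Gb3.
The open Gb3 string is 7 semitones above the open B2, so the same pitch on the Gb3 string lies at fret 7 − 7 = 0.

0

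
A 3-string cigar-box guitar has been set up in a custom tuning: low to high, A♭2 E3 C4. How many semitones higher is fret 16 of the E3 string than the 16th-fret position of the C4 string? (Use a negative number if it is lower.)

E3 at fret 16 → A♭4 (MIDI 68); C4 at fret 16 → E5 (MIDI 76).
68 − 76 = -8, so the two pitches are 8 semitones apart.

-8 semitones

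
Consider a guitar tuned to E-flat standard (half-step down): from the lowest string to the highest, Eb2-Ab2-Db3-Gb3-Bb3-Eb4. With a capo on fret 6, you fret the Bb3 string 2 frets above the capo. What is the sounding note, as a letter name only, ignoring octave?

The capo raises the open Bb3 by 6 semitones to E4; fretting 2 more gives Bb3 + 6 + 2 = Bb3 + 8 semitones, landing on Gb.
(Also written F#.)

Gb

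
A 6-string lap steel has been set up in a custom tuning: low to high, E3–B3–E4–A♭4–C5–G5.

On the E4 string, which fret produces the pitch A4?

5

A4 is 5 semitones above the open E4 (E–F–Gb–G–Ab–A), so it sits at fret 5.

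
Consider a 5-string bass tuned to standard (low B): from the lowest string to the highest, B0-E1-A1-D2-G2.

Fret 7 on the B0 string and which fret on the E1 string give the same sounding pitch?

B0 at fret 7 is B0 + 7 semitones = F♯1.
The open E1 string is 5 semitones above the open B0, so the same pitch on the E1 string lies at fret 7 − 5 = 2.

2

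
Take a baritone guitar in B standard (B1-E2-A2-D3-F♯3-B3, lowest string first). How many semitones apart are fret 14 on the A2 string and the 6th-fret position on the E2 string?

A2 at fret 14 → B3 (MIDI 59); E2 at fret 6 → A♯2 (MIDI 46).
59 − 46 = 13, so the two pitches are 13 semitones apart, with B3 the higher.

13 semitones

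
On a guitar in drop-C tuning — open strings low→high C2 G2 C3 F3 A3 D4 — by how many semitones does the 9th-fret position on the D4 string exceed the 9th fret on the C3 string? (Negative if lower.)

14 semitones

D4 at fret 9 → B4 (MIDI 71); C3 at fret 9 → A3 (MIDI 57).
71 − 57 = 14, so the two pitches are 14 semitones apart.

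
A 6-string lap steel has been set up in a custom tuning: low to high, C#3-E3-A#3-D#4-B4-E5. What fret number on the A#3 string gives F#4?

8

F#4 is 8 semitones above the open A#3 (A#–B–C–C#–D–D#–E–F–F#), so it sits at fret 8.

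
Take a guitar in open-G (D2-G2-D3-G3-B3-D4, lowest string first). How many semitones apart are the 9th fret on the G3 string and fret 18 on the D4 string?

G3 at fret 9 → E4 (MIDI 64); D4 at fret 18 → G♯5 (MIDI 80).
64 − 80 = -16, so the two pitches are 16 semitones apart, with G♯5 the higher.

16 semitones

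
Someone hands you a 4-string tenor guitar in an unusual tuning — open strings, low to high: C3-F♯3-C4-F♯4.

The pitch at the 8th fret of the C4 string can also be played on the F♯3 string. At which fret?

Fret 8 on C4 is MIDI 60 + 8 = 68 (G♯4). On the F♯3 string (open MIDI 54), that pitch is 68 − 54 = fret 14.

14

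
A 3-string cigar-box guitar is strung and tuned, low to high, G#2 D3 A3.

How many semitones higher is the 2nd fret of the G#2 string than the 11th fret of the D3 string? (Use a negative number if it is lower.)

-15 semitones

G#2 at fret 2 → A#2 (MIDI 46); D3 at fret 11 → C#4 (MIDI 61).
46 − 61 = -15, so the two pitches are 15 semitones apart.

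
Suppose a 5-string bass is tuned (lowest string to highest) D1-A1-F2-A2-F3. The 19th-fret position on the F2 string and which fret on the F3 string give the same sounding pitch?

7

F2 at fret 19 is F2 + 19 semitones = C4.
The open F3 string is 12 semitones above the open F2, so the same pitch on the F3 string lies at fret 19 − 12 = 7.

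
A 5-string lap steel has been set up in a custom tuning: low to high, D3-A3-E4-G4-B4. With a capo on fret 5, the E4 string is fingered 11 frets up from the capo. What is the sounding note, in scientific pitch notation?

The capo raises the open E4 by 5 semitones to A4; fretting 11 more gives E4 + 5 + 11 = E4 + 16 semitones = G♯5.
(Also written A♭.)

G♯5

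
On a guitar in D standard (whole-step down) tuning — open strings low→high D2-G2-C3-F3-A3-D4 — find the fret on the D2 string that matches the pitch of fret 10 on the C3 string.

20

C3 at fret 10 is C3 + 10 semitones = A#3.
The open D2 string is 10 semitones below the open C3, so the same pitch on the D2 string lies at fret 10 + 10 = 20.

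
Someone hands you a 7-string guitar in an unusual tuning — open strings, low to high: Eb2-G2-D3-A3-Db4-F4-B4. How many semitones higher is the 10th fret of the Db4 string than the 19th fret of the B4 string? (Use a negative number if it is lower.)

-19 semitones

Db4 at fret 10 → B4 (MIDI 71); B4 at fret 19 → Gb6 (MIDI 90).
71 − 90 = -19, so the two pitches are 19 semitones apart.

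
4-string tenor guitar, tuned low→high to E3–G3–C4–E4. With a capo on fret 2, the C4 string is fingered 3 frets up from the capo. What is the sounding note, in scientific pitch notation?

The capo raises the open C4 by 2 semitones to D4; fretting 3 more gives C4 + 2 + 3 = C4 + 5 semitones = F4.

F4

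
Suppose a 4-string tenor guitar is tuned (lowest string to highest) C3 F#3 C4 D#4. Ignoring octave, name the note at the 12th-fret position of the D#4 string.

D#4 is MIDI 63. Adding 12 gives 75; 75 mod 12 = 3, i.e. D#.

D#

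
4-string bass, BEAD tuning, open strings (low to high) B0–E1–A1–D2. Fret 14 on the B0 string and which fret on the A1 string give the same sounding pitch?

4

B0 at fret 14 is B0 + 14 semitones = C#2.
The open A1 string is 10 semitones above the open B0, so the same pitch on the A1 string lies at fret 14 − 10 = 4.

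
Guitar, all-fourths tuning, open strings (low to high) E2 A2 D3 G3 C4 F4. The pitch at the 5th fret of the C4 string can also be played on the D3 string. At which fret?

15

Fret 5 on C4 is MIDI 60 + 5 = 65 (F4). On the D3 string (open MIDI 50), that pitch is 65 − 50 = fret 15.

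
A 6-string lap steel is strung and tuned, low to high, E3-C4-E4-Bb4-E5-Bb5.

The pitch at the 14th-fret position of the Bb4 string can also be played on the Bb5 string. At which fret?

Fret 14 on Bb4 is MIDI 70 + 14 = 84 (C6). On the Bb5 string (open MIDI 82), that pitch is 84 − 82 = fret 2.

2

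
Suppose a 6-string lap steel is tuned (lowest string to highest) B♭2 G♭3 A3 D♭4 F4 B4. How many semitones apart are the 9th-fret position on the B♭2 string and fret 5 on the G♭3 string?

B♭2 at fret 9 → G3 (MIDI 55); G♭3 at fret 5 → B3 (MIDI 59).
55 − 59 = -4, so the two pitches are 4 semitones apart, with B3 the higher.

4 semitones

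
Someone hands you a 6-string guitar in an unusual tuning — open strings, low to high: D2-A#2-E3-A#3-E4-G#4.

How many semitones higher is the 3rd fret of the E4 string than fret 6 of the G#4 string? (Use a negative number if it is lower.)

-7 semitones

E4 at fret 3 → G4 (MIDI 67); G#4 at fret 6 → D5 (MIDI 74).
67 − 74 = -7, so the two pitches are 7 semitones apart.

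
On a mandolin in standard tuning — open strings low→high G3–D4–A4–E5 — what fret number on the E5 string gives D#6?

11

D#6 is 11 semitones above the open E5 (E–F–F#–G–…–C#–D–D#), so it sits at fret 11.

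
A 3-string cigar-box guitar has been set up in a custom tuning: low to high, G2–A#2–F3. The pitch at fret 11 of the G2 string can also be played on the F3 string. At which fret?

1

Fret 11 on G2 is MIDI 43 + 11 = 54 (F#3). On the F3 string (open MIDI 53), that pitch is 54 − 53 = fret 1.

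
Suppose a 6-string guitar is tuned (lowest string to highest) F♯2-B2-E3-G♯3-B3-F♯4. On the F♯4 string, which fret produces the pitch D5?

8

D5 is 8 semitones above the open F♯4 (F#–G–G#–A–A#–B–C–C#–D), so it sits at fret 8.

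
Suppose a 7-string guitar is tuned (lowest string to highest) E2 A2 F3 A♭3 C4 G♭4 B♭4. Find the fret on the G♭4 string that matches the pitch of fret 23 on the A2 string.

2

A2 at fret 23 is A2 + 23 semitones = A♭4.
The open G♭4 string is 21 semitones above the open A2, so the same pitch on the G♭4 string lies at fret 23 − 21 = 2.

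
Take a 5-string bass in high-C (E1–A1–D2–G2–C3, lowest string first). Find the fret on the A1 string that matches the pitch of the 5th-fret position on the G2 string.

15

Fret 5 on G2 is MIDI 43 + 5 = 48 (C3). On the A1 string (open MIDI 33), that pitch is 48 − 33 = fret 15.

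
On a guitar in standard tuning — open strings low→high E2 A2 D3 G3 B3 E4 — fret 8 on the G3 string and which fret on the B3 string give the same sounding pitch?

Fret 8 on G3 is MIDI 55 + 8 = 63 (D♯4). On the B3 string (open MIDI 59), that pitch is 63 − 59 = fret 4.

4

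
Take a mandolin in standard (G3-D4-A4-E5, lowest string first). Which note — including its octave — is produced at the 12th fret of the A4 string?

Each fret is one semitone, so A4 + 12 = A5.

A5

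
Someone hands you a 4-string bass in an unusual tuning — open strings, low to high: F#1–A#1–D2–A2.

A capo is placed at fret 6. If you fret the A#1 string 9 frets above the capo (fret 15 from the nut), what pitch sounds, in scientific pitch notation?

The capo raises the open A#1 by 6 semitones to E2; fretting 9 more gives A#1 + 6 + 9 = A#1 + 15 semitones = C#3.

C#3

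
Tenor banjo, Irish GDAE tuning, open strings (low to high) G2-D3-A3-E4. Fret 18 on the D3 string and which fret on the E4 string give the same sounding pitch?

4

D3 at fret 18 is D3 + 18 semitones = G#4.
The open E4 string is 14 semitones above the open D3, so the same pitch on the E4 string lies at fret 18 − 14 = 4.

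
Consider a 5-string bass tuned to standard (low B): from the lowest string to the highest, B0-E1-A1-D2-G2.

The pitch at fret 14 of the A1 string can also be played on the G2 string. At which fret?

4

A1 at fret 14 is A1 + 14 semitones = B2.
The open G2 string is 10 semitones above the open A1, so the same pitch on the G2 string lies at fret 14 − 10 = 4.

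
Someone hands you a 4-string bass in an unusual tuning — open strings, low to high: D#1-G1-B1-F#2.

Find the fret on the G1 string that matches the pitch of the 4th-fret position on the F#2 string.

15

F#2 at fret 4 is F#2 + 4 semitones = A#2.
The open G1 string is 11 semitones below the open F#2, so the same pitch on the G1 string lies at fret 4 + 11 = 15.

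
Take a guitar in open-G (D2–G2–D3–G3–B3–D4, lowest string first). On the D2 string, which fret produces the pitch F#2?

F#2 is 4 semitones above the open D2 (D–D#–E–F–F#), so it sits at fret 4.

4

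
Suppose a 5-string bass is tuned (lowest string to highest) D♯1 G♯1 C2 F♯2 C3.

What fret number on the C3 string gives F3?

F3 is 5 semitones above the open C3 (C–C#–D–D#–E–F), so it sits at fret 5.

5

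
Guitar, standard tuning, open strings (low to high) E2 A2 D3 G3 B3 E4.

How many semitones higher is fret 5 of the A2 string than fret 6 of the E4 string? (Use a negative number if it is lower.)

-20 semitones

A2 at fret 5 → D3 (MIDI 50); E4 at fret 6 → A♯4 (MIDI 70).
50 − 70 = -20, so the two pitches are 20 semitones apart.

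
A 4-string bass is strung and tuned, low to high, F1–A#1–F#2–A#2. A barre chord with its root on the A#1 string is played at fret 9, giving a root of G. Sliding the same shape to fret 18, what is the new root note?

Moving from fret 9 to fret 18 shifts the root by 9 semitones.
G up 9 semitones is E.

E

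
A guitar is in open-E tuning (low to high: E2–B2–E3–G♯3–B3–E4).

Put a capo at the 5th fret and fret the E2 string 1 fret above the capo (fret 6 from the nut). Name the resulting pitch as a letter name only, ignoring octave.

The capo raises the open E2 by 5 semitones to A2; fretting 1 more gives E2 + 5 + 1 = E2 + 6 semitones, landing on A♯.

A♯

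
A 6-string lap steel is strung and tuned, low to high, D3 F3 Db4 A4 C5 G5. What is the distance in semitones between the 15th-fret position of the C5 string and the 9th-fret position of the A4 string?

C5 at fret 15 → Eb6 (MIDI 87); A4 at fret 9 → Gb5 (MIDI 78).
87 − 78 = 9, so the two pitches are 9 semitones apart, with Eb6 the higher.

9 semitones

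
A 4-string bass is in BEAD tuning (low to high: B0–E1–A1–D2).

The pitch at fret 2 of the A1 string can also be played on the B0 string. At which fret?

A1 at fret 2 is A1 + 2 semitones = B1.
The open B0 string is 10 semitones below the open A1, so the same pitch on the B0 string lies at fret 2 + 10 = 12.

12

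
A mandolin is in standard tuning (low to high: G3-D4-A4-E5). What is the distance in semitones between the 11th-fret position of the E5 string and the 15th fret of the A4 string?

3 semitones

E5 at fret 11 → D#6 (MIDI 87); A4 at fret 15 → C6 (MIDI 84).
87 − 84 = 3, so the two pitches are 3 semitones apart, with D#6 the higher.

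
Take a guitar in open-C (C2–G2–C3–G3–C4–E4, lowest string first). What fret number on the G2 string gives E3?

E3 is 9 semitones above the open G2 (G–G#–A–A#–B–C–C#–D–D#–E), so it sits at fret 9.

9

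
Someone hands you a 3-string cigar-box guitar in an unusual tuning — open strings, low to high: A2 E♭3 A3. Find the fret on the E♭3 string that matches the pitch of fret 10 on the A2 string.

4

Fret 10 on A2 is MIDI 45 + 10 = 55 (G3). On the E♭3 string (open MIDI 51), that pitch is 55 − 51 = fret 4.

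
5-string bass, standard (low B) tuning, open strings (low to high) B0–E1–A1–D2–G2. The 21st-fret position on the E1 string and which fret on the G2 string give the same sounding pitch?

E1 at fret 21 is E1 + 21 semitones = C♯3.
The open G2 string is 15 semitones above the open E1, so the same pitch on the G2 string lies at fret 21 − 15 = 6.

6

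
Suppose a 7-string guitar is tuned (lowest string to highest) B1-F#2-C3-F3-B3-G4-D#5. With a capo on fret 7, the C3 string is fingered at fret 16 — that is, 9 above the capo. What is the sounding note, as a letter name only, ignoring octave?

The capo raises the open C3 by 7 semitones to G3; fretting 9 more gives C3 + 7 + 9 = C3 + 16 semitones, landing on E.

E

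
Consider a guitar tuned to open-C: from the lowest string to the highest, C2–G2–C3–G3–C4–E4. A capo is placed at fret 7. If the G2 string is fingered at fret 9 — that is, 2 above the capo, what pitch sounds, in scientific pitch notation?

The capo raises the open G2 by 7 semitones to D3; fretting 2 more gives G2 + 7 + 2 = G2 + 9 semitones = E3.

E3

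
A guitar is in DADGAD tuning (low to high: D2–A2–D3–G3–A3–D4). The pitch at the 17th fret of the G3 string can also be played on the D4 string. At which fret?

Fret 17 on G3 is MIDI 55 + 17 = 72 (C5). On the D4 string (open MIDI 62), that pitch is 72 − 62 = fret 10.

10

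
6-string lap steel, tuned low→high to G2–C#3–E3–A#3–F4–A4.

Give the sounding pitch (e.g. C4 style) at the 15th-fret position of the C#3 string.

E4

C#3 is MIDI 49. Adding 15 gives 64, which is E4.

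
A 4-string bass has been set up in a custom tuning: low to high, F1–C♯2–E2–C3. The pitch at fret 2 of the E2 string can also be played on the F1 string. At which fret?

13

E2 at fret 2 is E2 + 2 semitones = F♯2.
The open F1 string is 11 semitones below the open E2, so the same pitch on the F1 string lies at fret 2 + 11 = 13.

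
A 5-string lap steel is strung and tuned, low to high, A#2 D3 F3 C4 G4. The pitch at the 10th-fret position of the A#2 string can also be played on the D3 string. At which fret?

6

A#2 at fret 10 is A#2 + 10 semitones = G#3.
The open D3 string is 4 semitones above the open A#2, so the same pitch on the D3 string lies at fret 10 − 4 = 6.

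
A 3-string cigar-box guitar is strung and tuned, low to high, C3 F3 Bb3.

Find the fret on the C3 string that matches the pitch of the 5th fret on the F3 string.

F3 at fret 5 is F3 + 5 semitones = Bb3.
The open C3 string is 5 semitones below the open F3, so the same pitch on the C3 string lies at fret 5 + 5 = 10.

10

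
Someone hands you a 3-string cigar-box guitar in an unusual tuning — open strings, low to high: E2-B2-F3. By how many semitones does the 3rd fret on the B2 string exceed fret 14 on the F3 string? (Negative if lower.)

-17 semitones

B2 at fret 3 → D3 (MIDI 50); F3 at fret 14 → G4 (MIDI 67).
50 − 67 = -17, so the two pitches are 17 semitones apart.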